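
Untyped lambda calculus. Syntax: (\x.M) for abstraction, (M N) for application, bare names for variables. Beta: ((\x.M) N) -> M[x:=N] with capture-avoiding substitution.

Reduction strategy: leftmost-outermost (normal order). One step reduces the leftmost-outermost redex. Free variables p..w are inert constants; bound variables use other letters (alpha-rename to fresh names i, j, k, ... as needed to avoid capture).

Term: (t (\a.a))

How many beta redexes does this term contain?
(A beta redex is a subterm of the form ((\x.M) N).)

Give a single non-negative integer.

Answer: 0

Derivation:
Term: (t (\a.a))
  (no redexes)
Total redexes: 0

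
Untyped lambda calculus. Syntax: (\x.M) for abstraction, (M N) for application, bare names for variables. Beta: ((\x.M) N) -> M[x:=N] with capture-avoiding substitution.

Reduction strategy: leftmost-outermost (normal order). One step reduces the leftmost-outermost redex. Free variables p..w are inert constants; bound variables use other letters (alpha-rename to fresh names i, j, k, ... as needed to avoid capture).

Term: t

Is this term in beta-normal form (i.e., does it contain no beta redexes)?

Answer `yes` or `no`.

Term: t
No beta redexes found.

Answer: yes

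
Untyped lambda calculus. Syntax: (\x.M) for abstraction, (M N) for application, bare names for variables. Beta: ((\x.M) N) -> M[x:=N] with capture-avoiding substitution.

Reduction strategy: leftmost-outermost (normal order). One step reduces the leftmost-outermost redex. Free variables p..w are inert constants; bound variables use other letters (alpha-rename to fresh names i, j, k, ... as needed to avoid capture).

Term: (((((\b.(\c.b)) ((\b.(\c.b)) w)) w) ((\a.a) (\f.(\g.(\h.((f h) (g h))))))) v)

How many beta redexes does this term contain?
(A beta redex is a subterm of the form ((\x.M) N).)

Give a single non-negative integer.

Answer: 3

Derivation:
Term: (((((\b.(\c.b)) ((\b.(\c.b)) w)) w) ((\a.a) (\f.(\g.(\h.((f h) (g h))))))) v)
  Redex: ((\b.(\c.b)) ((\b.(\c.b)) w))
  Redex: ((\b.(\c.b)) w)
  Redex: ((\a.a) (\f.(\g.(\h.((f h) (g h))))))
Total redexes: 3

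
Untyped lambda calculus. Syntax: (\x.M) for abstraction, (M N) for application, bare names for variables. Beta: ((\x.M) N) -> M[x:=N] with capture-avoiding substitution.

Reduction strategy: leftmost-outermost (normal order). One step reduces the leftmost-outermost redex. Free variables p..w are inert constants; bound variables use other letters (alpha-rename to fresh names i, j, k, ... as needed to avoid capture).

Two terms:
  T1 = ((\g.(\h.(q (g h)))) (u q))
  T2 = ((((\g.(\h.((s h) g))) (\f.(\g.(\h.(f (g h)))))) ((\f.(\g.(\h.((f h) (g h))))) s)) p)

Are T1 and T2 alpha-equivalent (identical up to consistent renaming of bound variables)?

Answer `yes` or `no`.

Term 1: ((\g.(\h.(q (g h)))) (u q))
Term 2: ((((\g.(\h.((s h) g))) (\f.(\g.(\h.(f (g h)))))) ((\f.(\g.(\h.((f h) (g h))))) s)) p)
Alpha-equivalence: compare structure up to binder renaming.
Result: False

Answer: no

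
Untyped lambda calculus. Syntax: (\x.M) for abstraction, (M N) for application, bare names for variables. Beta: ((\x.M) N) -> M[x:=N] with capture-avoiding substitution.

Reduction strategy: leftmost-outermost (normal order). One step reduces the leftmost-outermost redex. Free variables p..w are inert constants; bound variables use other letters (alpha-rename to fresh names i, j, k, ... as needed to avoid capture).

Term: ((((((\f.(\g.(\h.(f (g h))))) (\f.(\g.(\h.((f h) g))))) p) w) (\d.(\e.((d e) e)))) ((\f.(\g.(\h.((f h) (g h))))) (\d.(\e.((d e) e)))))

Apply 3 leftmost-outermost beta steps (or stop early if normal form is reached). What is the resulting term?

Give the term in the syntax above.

Answer: ((((\f.(\g.(\h.((f h) g)))) (p w)) (\d.(\e.((d e) e)))) ((\f.(\g.(\h.((f h) (g h))))) (\d.(\e.((d e) e)))))

Derivation:
Step 0: ((((((\f.(\g.(\h.(f (g h))))) (\f.(\g.(\h.((f h) g))))) p) w) (\d.(\e.((d e) e)))) ((\f.(\g.(\h.((f h) (g h))))) (\d.(\e.((d e) e)))))
Step 1: (((((\g.(\h.((\f.(\g.(\h.((f h) g)))) (g h)))) p) w) (\d.(\e.((d e) e)))) ((\f.(\g.(\h.((f h) (g h))))) (\d.(\e.((d e) e)))))
Step 2: ((((\h.((\f.(\g.(\h.((f h) g)))) (p h))) w) (\d.(\e.((d e) e)))) ((\f.(\g.(\h.((f h) (g h))))) (\d.(\e.((d e) e)))))
Step 3: ((((\f.(\g.(\h.((f h) g)))) (p w)) (\d.(\e.((d e) e)))) ((\f.(\g.(\h.((f h) (g h))))) (\d.(\e.((d e) e)))))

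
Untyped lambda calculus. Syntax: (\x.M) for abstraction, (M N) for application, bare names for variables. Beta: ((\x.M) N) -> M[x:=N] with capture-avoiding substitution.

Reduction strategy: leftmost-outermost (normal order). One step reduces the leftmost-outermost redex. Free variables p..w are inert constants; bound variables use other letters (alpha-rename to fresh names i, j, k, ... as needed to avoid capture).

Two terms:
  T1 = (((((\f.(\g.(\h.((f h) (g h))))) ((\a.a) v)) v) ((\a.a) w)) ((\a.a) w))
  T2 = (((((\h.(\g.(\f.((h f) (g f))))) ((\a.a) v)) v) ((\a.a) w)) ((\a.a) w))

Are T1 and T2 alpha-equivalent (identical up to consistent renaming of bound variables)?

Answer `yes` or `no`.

Term 1: (((((\f.(\g.(\h.((f h) (g h))))) ((\a.a) v)) v) ((\a.a) w)) ((\a.a) w))
Term 2: (((((\h.(\g.(\f.((h f) (g f))))) ((\a.a) v)) v) ((\a.a) w)) ((\a.a) w))
Alpha-equivalence: compare structure up to binder renaming.
Result: True

Answer: yes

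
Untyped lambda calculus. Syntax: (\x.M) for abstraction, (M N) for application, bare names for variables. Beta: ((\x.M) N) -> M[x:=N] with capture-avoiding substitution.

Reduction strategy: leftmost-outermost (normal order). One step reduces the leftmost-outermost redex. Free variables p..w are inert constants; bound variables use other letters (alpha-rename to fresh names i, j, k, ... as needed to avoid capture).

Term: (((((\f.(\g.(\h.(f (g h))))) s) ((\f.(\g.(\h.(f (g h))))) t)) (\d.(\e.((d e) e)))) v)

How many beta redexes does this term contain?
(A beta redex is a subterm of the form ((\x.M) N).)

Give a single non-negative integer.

Term: (((((\f.(\g.(\h.(f (g h))))) s) ((\f.(\g.(\h.(f (g h))))) t)) (\d.(\e.((d e) e)))) v)
  Redex: ((\f.(\g.(\h.(f (g h))))) s)
  Redex: ((\f.(\g.(\h.(f (g h))))) t)
Total redexes: 2

Answer: 2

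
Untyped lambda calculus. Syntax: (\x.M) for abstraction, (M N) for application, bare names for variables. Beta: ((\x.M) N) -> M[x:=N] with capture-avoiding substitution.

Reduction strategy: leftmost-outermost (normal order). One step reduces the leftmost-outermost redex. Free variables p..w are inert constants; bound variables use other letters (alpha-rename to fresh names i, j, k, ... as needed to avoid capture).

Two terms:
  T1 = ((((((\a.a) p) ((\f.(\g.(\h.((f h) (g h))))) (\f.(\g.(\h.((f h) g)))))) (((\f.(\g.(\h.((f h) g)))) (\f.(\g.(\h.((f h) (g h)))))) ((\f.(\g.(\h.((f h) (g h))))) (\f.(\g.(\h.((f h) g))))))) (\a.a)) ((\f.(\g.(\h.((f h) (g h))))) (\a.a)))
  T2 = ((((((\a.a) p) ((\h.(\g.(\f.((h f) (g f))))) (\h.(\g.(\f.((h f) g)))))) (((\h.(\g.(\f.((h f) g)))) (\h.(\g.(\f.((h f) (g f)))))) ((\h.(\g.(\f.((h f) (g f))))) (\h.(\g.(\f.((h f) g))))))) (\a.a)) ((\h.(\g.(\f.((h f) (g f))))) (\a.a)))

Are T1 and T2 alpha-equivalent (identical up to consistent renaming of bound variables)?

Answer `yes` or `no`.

Answer: yes

Derivation:
Term 1: ((((((\a.a) p) ((\f.(\g.(\h.((f h) (g h))))) (\f.(\g.(\h.((f h) g)))))) (((\f.(\g.(\h.((f h) g)))) (\f.(\g.(\h.((f h) (g h)))))) ((\f.(\g.(\h.((f h) (g h))))) (\f.(\g.(\h.((f h) g))))))) (\a.a)) ((\f.(\g.(\h.((f h) (g h))))) (\a.a)))
Term 2: ((((((\a.a) p) ((\h.(\g.(\f.((h f) (g f))))) (\h.(\g.(\f.((h f) g)))))) (((\h.(\g.(\f.((h f) g)))) (\h.(\g.(\f.((h f) (g f)))))) ((\h.(\g.(\f.((h f) (g f))))) (\h.(\g.(\f.((h f) g))))))) (\a.a)) ((\h.(\g.(\f.((h f) (g f))))) (\a.a)))
Alpha-equivalence: compare structure up to binder renaming.
Result: True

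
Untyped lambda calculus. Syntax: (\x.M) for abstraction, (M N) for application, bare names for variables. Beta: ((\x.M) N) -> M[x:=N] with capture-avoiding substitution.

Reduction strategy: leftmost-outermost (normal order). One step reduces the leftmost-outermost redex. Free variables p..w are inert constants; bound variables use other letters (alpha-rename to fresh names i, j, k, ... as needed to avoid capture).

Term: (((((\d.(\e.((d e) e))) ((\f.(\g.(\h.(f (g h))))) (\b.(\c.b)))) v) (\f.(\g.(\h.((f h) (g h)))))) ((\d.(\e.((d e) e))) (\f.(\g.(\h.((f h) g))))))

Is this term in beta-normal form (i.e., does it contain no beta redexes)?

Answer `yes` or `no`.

Term: (((((\d.(\e.((d e) e))) ((\f.(\g.(\h.(f (g h))))) (\b.(\c.b)))) v) (\f.(\g.(\h.((f h) (g h)))))) ((\d.(\e.((d e) e))) (\f.(\g.(\h.((f h) g))))))
Found 3 beta redex(es).

Answer: no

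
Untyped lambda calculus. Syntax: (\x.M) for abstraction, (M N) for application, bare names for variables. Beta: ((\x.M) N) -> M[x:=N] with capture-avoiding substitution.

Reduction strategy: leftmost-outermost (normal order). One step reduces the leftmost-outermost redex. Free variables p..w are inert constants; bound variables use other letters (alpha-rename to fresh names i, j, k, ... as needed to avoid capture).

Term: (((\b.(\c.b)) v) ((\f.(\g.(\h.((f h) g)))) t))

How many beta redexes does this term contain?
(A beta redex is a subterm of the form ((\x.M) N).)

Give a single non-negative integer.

Term: (((\b.(\c.b)) v) ((\f.(\g.(\h.((f h) g)))) t))
  Redex: ((\b.(\c.b)) v)
  Redex: ((\f.(\g.(\h.((f h) g)))) t)
Total redexes: 2

Answer: 2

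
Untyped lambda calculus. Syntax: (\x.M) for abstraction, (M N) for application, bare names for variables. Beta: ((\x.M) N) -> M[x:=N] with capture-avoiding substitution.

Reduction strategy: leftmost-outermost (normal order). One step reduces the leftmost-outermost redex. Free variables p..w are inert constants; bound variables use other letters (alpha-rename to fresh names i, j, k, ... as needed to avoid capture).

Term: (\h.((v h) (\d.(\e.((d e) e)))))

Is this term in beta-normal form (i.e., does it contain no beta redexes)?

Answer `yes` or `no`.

Term: (\h.((v h) (\d.(\e.((d e) e)))))
No beta redexes found.

Answer: yes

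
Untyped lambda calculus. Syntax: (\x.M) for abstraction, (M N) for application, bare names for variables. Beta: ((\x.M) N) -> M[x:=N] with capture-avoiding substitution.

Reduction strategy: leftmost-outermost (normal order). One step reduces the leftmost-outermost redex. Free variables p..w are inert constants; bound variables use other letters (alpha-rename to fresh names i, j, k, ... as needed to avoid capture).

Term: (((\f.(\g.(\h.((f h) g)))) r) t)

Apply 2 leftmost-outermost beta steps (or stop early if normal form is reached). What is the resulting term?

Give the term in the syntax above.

Answer: (\h.((r h) t))

Derivation:
Step 0: (((\f.(\g.(\h.((f h) g)))) r) t)
Step 1: ((\g.(\h.((r h) g))) t)
Step 2: (\h.((r h) t))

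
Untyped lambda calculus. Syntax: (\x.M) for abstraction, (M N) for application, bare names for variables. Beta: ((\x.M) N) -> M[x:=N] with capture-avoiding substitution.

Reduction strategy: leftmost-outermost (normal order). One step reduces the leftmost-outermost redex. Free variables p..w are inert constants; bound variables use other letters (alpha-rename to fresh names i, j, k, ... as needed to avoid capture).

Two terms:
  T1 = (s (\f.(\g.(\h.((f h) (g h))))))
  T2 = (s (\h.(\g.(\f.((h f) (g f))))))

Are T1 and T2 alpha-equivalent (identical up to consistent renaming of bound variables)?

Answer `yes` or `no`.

Term 1: (s (\f.(\g.(\h.((f h) (g h))))))
Term 2: (s (\h.(\g.(\f.((h f) (g f))))))
Alpha-equivalence: compare structure up to binder renaming.
Result: True

Answer: yes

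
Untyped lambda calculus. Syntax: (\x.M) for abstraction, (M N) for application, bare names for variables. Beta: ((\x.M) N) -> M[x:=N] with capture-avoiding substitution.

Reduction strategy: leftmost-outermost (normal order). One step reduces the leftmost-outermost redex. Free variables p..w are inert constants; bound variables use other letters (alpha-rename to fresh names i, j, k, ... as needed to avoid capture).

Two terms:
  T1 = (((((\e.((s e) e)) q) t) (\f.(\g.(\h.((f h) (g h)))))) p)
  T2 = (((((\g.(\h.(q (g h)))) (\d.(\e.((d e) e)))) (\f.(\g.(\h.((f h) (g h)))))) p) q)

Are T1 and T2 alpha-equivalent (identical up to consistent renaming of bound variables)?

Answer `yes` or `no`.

Term 1: (((((\e.((s e) e)) q) t) (\f.(\g.(\h.((f h) (g h)))))) p)
Term 2: (((((\g.(\h.(q (g h)))) (\d.(\e.((d e) e)))) (\f.(\g.(\h.((f h) (g h)))))) p) q)
Alpha-equivalence: compare structure up to binder renaming.
Result: False

Answer: no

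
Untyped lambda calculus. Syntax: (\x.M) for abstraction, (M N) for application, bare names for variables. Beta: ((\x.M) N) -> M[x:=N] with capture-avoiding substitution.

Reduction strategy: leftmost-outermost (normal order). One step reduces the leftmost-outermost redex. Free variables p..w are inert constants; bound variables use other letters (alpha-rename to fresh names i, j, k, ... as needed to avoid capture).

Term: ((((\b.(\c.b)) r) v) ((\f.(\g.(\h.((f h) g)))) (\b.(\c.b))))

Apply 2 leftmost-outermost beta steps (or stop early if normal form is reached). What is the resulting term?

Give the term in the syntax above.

Step 0: ((((\b.(\c.b)) r) v) ((\f.(\g.(\h.((f h) g)))) (\b.(\c.b))))
Step 1: (((\c.r) v) ((\f.(\g.(\h.((f h) g)))) (\b.(\c.b))))
Step 2: (r ((\f.(\g.(\h.((f h) g)))) (\b.(\c.b))))

Answer: (r ((\f.(\g.(\h.((f h) g)))) (\b.(\c.b))))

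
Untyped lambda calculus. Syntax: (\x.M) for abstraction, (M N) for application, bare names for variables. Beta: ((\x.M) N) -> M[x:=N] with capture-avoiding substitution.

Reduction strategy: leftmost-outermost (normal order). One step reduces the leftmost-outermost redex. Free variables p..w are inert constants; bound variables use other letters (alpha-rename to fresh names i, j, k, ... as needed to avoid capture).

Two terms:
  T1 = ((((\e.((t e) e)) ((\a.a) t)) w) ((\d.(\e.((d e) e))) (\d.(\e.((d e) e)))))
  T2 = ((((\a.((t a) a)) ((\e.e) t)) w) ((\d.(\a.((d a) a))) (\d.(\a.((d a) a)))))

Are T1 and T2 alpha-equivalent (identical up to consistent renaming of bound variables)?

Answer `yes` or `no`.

Term 1: ((((\e.((t e) e)) ((\a.a) t)) w) ((\d.(\e.((d e) e))) (\d.(\e.((d e) e)))))
Term 2: ((((\a.((t a) a)) ((\e.e) t)) w) ((\d.(\a.((d a) a))) (\d.(\a.((d a) a)))))
Alpha-equivalence: compare structure up to binder renaming.
Result: True

Answer: yes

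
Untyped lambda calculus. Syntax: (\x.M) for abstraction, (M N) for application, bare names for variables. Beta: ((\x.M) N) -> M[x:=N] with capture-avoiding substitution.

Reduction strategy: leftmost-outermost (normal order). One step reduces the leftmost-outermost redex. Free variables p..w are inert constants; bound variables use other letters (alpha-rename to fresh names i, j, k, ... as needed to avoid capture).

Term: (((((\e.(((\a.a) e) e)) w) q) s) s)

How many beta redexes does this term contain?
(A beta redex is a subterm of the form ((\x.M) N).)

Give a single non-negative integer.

Answer: 2

Derivation:
Term: (((((\e.(((\a.a) e) e)) w) q) s) s)
  Redex: ((\e.(((\a.a) e) e)) w)
  Redex: ((\a.a) e)
Total redexes: 2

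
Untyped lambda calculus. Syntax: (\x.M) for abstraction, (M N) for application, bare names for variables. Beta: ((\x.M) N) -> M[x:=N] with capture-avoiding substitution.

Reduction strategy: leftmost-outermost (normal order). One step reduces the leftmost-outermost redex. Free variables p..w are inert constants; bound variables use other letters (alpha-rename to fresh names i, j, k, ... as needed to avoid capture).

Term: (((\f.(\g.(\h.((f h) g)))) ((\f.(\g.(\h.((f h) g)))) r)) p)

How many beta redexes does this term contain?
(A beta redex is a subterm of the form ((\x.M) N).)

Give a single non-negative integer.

Answer: 2

Derivation:
Term: (((\f.(\g.(\h.((f h) g)))) ((\f.(\g.(\h.((f h) g)))) r)) p)
  Redex: ((\f.(\g.(\h.((f h) g)))) ((\f.(\g.(\h.((f h) g)))) r))
  Redex: ((\f.(\g.(\h.((f h) g)))) r)
Total redexes: 2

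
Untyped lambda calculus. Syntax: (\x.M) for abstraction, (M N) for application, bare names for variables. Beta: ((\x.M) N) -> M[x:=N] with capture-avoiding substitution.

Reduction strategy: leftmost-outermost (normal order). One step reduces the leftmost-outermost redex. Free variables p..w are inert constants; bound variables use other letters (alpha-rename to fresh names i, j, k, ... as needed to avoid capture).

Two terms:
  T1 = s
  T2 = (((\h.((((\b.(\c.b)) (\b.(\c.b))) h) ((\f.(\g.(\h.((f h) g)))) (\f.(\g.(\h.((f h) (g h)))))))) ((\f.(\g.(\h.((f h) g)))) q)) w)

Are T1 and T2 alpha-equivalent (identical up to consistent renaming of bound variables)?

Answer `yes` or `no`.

Term 1: s
Term 2: (((\h.((((\b.(\c.b)) (\b.(\c.b))) h) ((\f.(\g.(\h.((f h) g)))) (\f.(\g.(\h.((f h) (g h)))))))) ((\f.(\g.(\h.((f h) g)))) q)) w)
Alpha-equivalence: compare structure up to binder renaming.
Result: False

Answer: no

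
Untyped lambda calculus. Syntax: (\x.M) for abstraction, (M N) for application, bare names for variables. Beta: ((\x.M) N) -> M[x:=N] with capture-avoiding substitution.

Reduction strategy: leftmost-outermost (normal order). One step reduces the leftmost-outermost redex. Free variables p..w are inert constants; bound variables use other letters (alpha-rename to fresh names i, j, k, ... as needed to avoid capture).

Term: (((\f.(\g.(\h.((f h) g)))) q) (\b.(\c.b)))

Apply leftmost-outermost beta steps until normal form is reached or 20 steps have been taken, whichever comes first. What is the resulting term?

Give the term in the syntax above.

Step 0: (((\f.(\g.(\h.((f h) g)))) q) (\b.(\c.b)))
Step 1: ((\g.(\h.((q h) g))) (\b.(\c.b)))
Step 2: (\h.((q h) (\b.(\c.b))))

Answer: (\h.((q h) (\b.(\c.b))))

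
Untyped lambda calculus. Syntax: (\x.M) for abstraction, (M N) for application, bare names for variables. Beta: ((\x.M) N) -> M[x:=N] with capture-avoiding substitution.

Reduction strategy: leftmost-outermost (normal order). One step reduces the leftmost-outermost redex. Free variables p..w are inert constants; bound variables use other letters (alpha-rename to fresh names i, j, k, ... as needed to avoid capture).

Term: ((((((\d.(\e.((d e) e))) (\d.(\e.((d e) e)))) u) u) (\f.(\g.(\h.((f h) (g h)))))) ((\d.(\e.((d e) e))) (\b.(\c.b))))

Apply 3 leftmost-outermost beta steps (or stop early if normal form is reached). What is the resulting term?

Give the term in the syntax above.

Answer: (((((\e.((u e) e)) u) u) (\f.(\g.(\h.((f h) (g h)))))) ((\d.(\e.((d e) e))) (\b.(\c.b))))

Derivation:
Step 0: ((((((\d.(\e.((d e) e))) (\d.(\e.((d e) e)))) u) u) (\f.(\g.(\h.((f h) (g h)))))) ((\d.(\e.((d e) e))) (\b.(\c.b))))
Step 1: (((((\e.(((\d.(\e.((d e) e))) e) e)) u) u) (\f.(\g.(\h.((f h) (g h)))))) ((\d.(\e.((d e) e))) (\b.(\c.b))))
Step 2: ((((((\d.(\e.((d e) e))) u) u) u) (\f.(\g.(\h.((f h) (g h)))))) ((\d.(\e.((d e) e))) (\b.(\c.b))))
Step 3: (((((\e.((u e) e)) u) u) (\f.(\g.(\h.((f h) (g h)))))) ((\d.(\e.((d e) e))) (\b.(\c.b))))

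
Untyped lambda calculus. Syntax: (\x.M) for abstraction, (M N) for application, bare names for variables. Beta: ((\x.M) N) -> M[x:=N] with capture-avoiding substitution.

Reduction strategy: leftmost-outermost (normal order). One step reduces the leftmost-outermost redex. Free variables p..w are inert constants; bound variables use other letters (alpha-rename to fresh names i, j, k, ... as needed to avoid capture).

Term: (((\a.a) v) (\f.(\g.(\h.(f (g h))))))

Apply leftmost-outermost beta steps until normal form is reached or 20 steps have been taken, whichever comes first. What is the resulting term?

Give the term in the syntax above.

Answer: (v (\f.(\g.(\h.(f (g h))))))

Derivation:
Step 0: (((\a.a) v) (\f.(\g.(\h.(f (g h))))))
Step 1: (v (\f.(\g.(\h.(f (g h))))))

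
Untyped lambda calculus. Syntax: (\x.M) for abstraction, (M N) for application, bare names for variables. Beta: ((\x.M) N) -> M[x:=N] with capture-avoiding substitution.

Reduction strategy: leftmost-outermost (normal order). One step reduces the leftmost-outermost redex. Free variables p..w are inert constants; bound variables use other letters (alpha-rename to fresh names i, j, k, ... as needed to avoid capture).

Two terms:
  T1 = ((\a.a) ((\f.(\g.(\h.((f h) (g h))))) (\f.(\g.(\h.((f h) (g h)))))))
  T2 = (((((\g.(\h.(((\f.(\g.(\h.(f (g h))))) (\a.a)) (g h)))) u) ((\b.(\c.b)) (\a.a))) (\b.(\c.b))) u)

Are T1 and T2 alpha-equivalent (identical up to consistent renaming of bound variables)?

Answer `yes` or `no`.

Term 1: ((\a.a) ((\f.(\g.(\h.((f h) (g h))))) (\f.(\g.(\h.((f h) (g h)))))))
Term 2: (((((\g.(\h.(((\f.(\g.(\h.(f (g h))))) (\a.a)) (g h)))) u) ((\b.(\c.b)) (\a.a))) (\b.(\c.b))) u)
Alpha-equivalence: compare structure up to binder renaming.
Result: False

Answer: no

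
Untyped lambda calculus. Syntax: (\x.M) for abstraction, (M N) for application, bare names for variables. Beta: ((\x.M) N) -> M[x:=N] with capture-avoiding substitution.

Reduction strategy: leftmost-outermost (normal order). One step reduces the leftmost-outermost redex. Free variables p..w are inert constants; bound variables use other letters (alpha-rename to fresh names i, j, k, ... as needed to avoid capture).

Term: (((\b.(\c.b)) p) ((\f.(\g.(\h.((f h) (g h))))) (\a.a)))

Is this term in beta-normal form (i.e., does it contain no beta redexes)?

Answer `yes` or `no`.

Term: (((\b.(\c.b)) p) ((\f.(\g.(\h.((f h) (g h))))) (\a.a)))
Found 2 beta redex(es).

Answer: no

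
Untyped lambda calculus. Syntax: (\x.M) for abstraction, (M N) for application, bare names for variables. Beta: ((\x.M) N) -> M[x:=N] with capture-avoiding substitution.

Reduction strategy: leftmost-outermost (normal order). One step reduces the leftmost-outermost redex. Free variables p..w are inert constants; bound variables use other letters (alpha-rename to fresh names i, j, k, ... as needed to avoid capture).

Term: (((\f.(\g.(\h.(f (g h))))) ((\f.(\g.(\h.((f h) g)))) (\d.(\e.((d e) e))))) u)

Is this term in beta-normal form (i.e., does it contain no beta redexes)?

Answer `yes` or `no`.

Answer: no

Derivation:
Term: (((\f.(\g.(\h.(f (g h))))) ((\f.(\g.(\h.((f h) g)))) (\d.(\e.((d e) e))))) u)
Found 2 beta redex(es).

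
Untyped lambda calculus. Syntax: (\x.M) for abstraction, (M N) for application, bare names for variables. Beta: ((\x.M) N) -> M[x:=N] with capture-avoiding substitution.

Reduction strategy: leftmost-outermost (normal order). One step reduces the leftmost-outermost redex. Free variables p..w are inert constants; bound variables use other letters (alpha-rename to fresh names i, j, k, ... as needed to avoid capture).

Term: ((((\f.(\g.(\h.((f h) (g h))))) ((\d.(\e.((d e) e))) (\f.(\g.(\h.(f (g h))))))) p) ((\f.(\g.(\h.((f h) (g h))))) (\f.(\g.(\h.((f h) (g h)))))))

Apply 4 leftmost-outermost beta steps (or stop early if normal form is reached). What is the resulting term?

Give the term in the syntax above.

Answer: (((\e.(((\f.(\g.(\h.(f (g h))))) e) e)) ((\f.(\g.(\h.((f h) (g h))))) (\f.(\g.(\h.((f h) (g h))))))) (p ((\f.(\g.(\h.((f h) (g h))))) (\f.(\g.(\h.((f h) (g h))))))))

Derivation:
Step 0: ((((\f.(\g.(\h.((f h) (g h))))) ((\d.(\e.((d e) e))) (\f.(\g.(\h.(f (g h))))))) p) ((\f.(\g.(\h.((f h) (g h))))) (\f.(\g.(\h.((f h) (g h)))))))
Step 1: (((\g.(\h.((((\d.(\e.((d e) e))) (\f.(\g.(\h.(f (g h)))))) h) (g h)))) p) ((\f.(\g.(\h.((f h) (g h))))) (\f.(\g.(\h.((f h) (g h)))))))
Step 2: ((\h.((((\d.(\e.((d e) e))) (\f.(\g.(\h.(f (g h)))))) h) (p h))) ((\f.(\g.(\h.((f h) (g h))))) (\f.(\g.(\h.((f h) (g h)))))))
Step 3: ((((\d.(\e.((d e) e))) (\f.(\g.(\h.(f (g h)))))) ((\f.(\g.(\h.((f h) (g h))))) (\f.(\g.(\h.((f h) (g h))))))) (p ((\f.(\g.(\h.((f h) (g h))))) (\f.(\g.(\h.((f h) (g h))))))))
Step 4: (((\e.(((\f.(\g.(\h.(f (g h))))) e) e)) ((\f.(\g.(\h.((f h) (g h))))) (\f.(\g.(\h.((f h) (g h))))))) (p ((\f.(\g.(\h.((f h) (g h))))) (\f.(\g.(\h.((f h) (g h))))))))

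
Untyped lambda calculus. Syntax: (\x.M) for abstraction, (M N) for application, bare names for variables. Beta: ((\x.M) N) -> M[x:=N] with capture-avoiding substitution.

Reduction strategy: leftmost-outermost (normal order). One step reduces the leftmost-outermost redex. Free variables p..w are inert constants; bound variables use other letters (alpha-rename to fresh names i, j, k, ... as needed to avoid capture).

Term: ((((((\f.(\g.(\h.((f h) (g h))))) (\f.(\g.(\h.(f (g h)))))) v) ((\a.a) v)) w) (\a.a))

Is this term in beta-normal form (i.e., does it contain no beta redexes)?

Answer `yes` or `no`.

Term: ((((((\f.(\g.(\h.((f h) (g h))))) (\f.(\g.(\h.(f (g h)))))) v) ((\a.a) v)) w) (\a.a))
Found 2 beta redex(es).

Answer: no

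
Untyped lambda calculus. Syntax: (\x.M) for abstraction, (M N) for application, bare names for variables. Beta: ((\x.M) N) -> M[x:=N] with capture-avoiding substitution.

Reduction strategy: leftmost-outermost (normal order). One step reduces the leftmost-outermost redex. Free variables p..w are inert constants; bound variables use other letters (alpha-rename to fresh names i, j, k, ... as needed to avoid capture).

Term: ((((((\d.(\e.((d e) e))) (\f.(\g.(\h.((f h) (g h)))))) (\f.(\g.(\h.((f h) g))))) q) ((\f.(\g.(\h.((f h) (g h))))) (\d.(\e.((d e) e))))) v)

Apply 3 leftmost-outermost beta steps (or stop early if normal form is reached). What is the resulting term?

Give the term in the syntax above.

Step 0: ((((((\d.(\e.((d e) e))) (\f.(\g.(\h.((f h) (g h)))))) (\f.(\g.(\h.((f h) g))))) q) ((\f.(\g.(\h.((f h) (g h))))) (\d.(\e.((d e) e))))) v)
Step 1: (((((\e.(((\f.(\g.(\h.((f h) (g h))))) e) e)) (\f.(\g.(\h.((f h) g))))) q) ((\f.(\g.(\h.((f h) (g h))))) (\d.(\e.((d e) e))))) v)
Step 2: ((((((\f.(\g.(\h.((f h) (g h))))) (\f.(\g.(\h.((f h) g))))) (\f.(\g.(\h.((f h) g))))) q) ((\f.(\g.(\h.((f h) (g h))))) (\d.(\e.((d e) e))))) v)
Step 3: (((((\g.(\h.(((\f.(\g.(\h.((f h) g)))) h) (g h)))) (\f.(\g.(\h.((f h) g))))) q) ((\f.(\g.(\h.((f h) (g h))))) (\d.(\e.((d e) e))))) v)

Answer: (((((\g.(\h.(((\f.(\g.(\h.((f h) g)))) h) (g h)))) (\f.(\g.(\h.((f h) g))))) q) ((\f.(\g.(\h.((f h) (g h))))) (\d.(\e.((d e) e))))) v)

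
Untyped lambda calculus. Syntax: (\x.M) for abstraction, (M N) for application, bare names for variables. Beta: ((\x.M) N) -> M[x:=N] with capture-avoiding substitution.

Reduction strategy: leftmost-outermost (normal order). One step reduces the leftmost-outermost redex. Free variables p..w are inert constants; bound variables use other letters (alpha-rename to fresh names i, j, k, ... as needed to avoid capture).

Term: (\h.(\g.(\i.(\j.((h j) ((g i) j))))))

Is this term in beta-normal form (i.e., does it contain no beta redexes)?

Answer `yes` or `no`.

Answer: yes

Derivation:
Term: (\h.(\g.(\i.(\j.((h j) ((g i) j))))))
No beta redexes found.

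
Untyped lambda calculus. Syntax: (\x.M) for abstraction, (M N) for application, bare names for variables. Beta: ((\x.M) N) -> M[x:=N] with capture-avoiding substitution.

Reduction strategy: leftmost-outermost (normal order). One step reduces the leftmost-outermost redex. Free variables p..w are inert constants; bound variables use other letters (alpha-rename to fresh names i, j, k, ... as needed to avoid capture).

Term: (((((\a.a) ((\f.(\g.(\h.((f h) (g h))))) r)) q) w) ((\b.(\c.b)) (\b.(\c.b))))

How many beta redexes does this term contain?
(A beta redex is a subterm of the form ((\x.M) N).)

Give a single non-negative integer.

Answer: 3

Derivation:
Term: (((((\a.a) ((\f.(\g.(\h.((f h) (g h))))) r)) q) w) ((\b.(\c.b)) (\b.(\c.b))))
  Redex: ((\a.a) ((\f.(\g.(\h.((f h) (g h))))) r))
  Redex: ((\f.(\g.(\h.((f h) (g h))))) r)
  Redex: ((\b.(\c.b)) (\b.(\c.b)))
Total redexes: 3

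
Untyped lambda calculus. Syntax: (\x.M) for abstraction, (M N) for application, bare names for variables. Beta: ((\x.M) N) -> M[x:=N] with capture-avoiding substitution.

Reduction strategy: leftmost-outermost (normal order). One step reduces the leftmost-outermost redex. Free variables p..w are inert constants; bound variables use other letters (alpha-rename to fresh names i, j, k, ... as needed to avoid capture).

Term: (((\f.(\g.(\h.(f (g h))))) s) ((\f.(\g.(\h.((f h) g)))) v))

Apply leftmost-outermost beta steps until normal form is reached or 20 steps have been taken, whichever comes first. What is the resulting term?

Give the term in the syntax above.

Step 0: (((\f.(\g.(\h.(f (g h))))) s) ((\f.(\g.(\h.((f h) g)))) v))
Step 1: ((\g.(\h.(s (g h)))) ((\f.(\g.(\h.((f h) g)))) v))
Step 2: (\h.(s (((\f.(\g.(\h.((f h) g)))) v) h)))
Step 3: (\h.(s ((\g.(\h.((v h) g))) h)))
Step 4: (\h.(s (\i.((v i) h))))

Answer: (\h.(s (\i.((v i) h))))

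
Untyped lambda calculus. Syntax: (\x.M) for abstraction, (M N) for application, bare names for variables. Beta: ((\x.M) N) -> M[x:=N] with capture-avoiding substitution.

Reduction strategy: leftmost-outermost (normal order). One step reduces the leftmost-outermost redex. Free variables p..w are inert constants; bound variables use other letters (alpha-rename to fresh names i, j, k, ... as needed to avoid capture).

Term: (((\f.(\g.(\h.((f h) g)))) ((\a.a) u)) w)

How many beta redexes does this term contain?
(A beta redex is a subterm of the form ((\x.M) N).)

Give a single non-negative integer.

Term: (((\f.(\g.(\h.((f h) g)))) ((\a.a) u)) w)
  Redex: ((\f.(\g.(\h.((f h) g)))) ((\a.a) u))
  Redex: ((\a.a) u)
Total redexes: 2

Answer: 2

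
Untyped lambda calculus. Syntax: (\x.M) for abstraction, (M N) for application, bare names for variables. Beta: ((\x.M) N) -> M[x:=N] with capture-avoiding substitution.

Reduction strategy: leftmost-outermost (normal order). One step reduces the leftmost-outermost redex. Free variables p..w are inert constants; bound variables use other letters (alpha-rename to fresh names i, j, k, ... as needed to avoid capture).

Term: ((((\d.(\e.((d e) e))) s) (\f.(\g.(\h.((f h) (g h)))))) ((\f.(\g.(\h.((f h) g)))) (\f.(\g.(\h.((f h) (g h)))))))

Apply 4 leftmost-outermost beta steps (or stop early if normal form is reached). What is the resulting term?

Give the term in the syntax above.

Step 0: ((((\d.(\e.((d e) e))) s) (\f.(\g.(\h.((f h) (g h)))))) ((\f.(\g.(\h.((f h) g)))) (\f.(\g.(\h.((f h) (g h)))))))
Step 1: (((\e.((s e) e)) (\f.(\g.(\h.((f h) (g h)))))) ((\f.(\g.(\h.((f h) g)))) (\f.(\g.(\h.((f h) (g h)))))))
Step 2: (((s (\f.(\g.(\h.((f h) (g h)))))) (\f.(\g.(\h.((f h) (g h)))))) ((\f.(\g.(\h.((f h) g)))) (\f.(\g.(\h.((f h) (g h)))))))
Step 3: (((s (\f.(\g.(\h.((f h) (g h)))))) (\f.(\g.(\h.((f h) (g h)))))) (\g.(\h.(((\f.(\g.(\h.((f h) (g h))))) h) g))))
Step 4: (((s (\f.(\g.(\h.((f h) (g h)))))) (\f.(\g.(\h.((f h) (g h)))))) (\g.(\h.((\g.(\i.((h i) (g i)))) g))))

Answer: (((s (\f.(\g.(\h.((f h) (g h)))))) (\f.(\g.(\h.((f h) (g h)))))) (\g.(\h.((\g.(\i.((h i) (g i)))) g))))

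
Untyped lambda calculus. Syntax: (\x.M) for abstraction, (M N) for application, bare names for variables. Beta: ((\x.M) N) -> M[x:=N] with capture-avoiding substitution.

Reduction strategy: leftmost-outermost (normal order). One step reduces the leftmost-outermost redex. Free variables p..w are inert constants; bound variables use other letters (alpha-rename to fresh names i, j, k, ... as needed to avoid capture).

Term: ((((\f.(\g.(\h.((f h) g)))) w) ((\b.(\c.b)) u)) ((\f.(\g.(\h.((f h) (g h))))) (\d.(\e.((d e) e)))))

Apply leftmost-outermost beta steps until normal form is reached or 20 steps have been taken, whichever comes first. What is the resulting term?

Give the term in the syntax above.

Answer: ((w (\g.(\h.((h (g h)) (g h))))) (\c.u))

Derivation:
Step 0: ((((\f.(\g.(\h.((f h) g)))) w) ((\b.(\c.b)) u)) ((\f.(\g.(\h.((f h) (g h))))) (\d.(\e.((d e) e)))))
Step 1: (((\g.(\h.((w h) g))) ((\b.(\c.b)) u)) ((\f.(\g.(\h.((f h) (g h))))) (\d.(\e.((d e) e)))))
Step 2: ((\h.((w h) ((\b.(\c.b)) u))) ((\f.(\g.(\h.((f h) (g h))))) (\d.(\e.((d e) e)))))
Step 3: ((w ((\f.(\g.(\h.((f h) (g h))))) (\d.(\e.((d e) e))))) ((\b.(\c.b)) u))
Step 4: ((w (\g.(\h.(((\d.(\e.((d e) e))) h) (g h))))) ((\b.(\c.b)) u))
Step 5: ((w (\g.(\h.((\e.((h e) e)) (g h))))) ((\b.(\c.b)) u))
Step 6: ((w (\g.(\h.((h (g h)) (g h))))) ((\b.(\c.b)) u))
Step 7: ((w (\g.(\h.((h (g h)) (g h))))) (\c.u))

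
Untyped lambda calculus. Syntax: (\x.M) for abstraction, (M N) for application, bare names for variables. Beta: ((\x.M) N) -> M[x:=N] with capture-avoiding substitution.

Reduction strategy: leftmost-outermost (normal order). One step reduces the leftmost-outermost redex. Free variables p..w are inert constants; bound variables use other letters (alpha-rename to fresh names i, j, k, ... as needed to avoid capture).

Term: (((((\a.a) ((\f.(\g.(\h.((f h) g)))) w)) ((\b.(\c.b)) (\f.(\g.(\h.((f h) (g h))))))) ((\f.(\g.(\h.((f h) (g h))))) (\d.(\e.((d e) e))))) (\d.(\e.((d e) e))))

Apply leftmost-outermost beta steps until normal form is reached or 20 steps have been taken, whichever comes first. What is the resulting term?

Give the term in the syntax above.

Answer: (((w (\g.(\h.((h (g h)) (g h))))) (\c.(\f.(\g.(\h.((f h) (g h))))))) (\d.(\e.((d e) e))))

Derivation:
Step 0: (((((\a.a) ((\f.(\g.(\h.((f h) g)))) w)) ((\b.(\c.b)) (\f.(\g.(\h.((f h) (g h))))))) ((\f.(\g.(\h.((f h) (g h))))) (\d.(\e.((d e) e))))) (\d.(\e.((d e) e))))
Step 1: (((((\f.(\g.(\h.((f h) g)))) w) ((\b.(\c.b)) (\f.(\g.(\h.((f h) (g h))))))) ((\f.(\g.(\h.((f h) (g h))))) (\d.(\e.((d e) e))))) (\d.(\e.((d e) e))))
Step 2: ((((\g.(\h.((w h) g))) ((\b.(\c.b)) (\f.(\g.(\h.((f h) (g h))))))) ((\f.(\g.(\h.((f h) (g h))))) (\d.(\e.((d e) e))))) (\d.(\e.((d e) e))))
Step 3: (((\h.((w h) ((\b.(\c.b)) (\f.(\g.(\h.((f h) (g h)))))))) ((\f.(\g.(\h.((f h) (g h))))) (\d.(\e.((d e) e))))) (\d.(\e.((d e) e))))
Step 4: (((w ((\f.(\g.(\h.((f h) (g h))))) (\d.(\e.((d e) e))))) ((\b.(\c.b)) (\f.(\g.(\h.((f h) (g h))))))) (\d.(\e.((d e) e))))
Step 5: (((w (\g.(\h.(((\d.(\e.((d e) e))) h) (g h))))) ((\b.(\c.b)) (\f.(\g.(\h.((f h) (g h))))))) (\d.(\e.((d e) e))))
Step 6: (((w (\g.(\h.((\e.((h e) e)) (g h))))) ((\b.(\c.b)) (\f.(\g.(\h.((f h) (g h))))))) (\d.(\e.((d e) e))))
Step 7: (((w (\g.(\h.((h (g h)) (g h))))) ((\b.(\c.b)) (\f.(\g.(\h.((f h) (g h))))))) (\d.(\e.((d e) e))))
Step 8: (((w (\g.(\h.((h (g h)) (g h))))) (\c.(\f.(\g.(\h.((f h) (g h))))))) (\d.(\e.((d e) e))))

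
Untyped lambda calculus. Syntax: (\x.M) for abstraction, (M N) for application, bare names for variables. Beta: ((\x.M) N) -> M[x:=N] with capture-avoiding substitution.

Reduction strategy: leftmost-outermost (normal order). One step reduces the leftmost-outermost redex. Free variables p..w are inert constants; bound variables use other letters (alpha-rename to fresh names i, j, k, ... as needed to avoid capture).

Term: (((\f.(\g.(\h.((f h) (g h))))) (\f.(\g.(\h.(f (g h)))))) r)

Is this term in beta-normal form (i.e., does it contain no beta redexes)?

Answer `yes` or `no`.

Term: (((\f.(\g.(\h.((f h) (g h))))) (\f.(\g.(\h.(f (g h)))))) r)
Found 1 beta redex(es).

Answer: no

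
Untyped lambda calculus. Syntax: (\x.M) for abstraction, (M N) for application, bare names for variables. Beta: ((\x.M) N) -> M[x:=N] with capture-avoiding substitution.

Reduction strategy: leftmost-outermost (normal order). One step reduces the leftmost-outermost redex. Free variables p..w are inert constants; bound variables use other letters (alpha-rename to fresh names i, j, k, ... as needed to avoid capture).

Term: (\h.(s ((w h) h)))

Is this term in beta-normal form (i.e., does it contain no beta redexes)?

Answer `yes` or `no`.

Term: (\h.(s ((w h) h)))
No beta redexes found.

Answer: yes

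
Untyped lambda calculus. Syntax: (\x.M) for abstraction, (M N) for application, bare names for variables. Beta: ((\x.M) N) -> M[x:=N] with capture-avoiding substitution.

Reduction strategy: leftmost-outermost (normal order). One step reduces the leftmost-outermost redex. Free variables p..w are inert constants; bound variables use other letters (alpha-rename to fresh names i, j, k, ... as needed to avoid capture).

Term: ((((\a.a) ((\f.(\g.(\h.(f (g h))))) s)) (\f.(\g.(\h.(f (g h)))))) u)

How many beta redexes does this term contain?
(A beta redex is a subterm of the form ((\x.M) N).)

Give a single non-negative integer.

Answer: 2

Derivation:
Term: ((((\a.a) ((\f.(\g.(\h.(f (g h))))) s)) (\f.(\g.(\h.(f (g h)))))) u)
  Redex: ((\a.a) ((\f.(\g.(\h.(f (g h))))) s))
  Redex: ((\f.(\g.(\h.(f (g h))))) s)
Total redexes: 2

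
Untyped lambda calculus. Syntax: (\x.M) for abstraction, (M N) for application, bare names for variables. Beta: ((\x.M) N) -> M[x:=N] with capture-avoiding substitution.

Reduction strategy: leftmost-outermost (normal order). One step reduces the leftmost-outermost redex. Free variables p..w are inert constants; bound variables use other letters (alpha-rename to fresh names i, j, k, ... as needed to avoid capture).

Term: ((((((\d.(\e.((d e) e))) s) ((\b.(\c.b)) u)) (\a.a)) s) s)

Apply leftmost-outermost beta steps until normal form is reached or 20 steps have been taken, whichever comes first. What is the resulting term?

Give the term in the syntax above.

Step 0: ((((((\d.(\e.((d e) e))) s) ((\b.(\c.b)) u)) (\a.a)) s) s)
Step 1: (((((\e.((s e) e)) ((\b.(\c.b)) u)) (\a.a)) s) s)
Step 2: (((((s ((\b.(\c.b)) u)) ((\b.(\c.b)) u)) (\a.a)) s) s)
Step 3: (((((s (\c.u)) ((\b.(\c.b)) u)) (\a.a)) s) s)
Step 4: (((((s (\c.u)) (\c.u)) (\a.a)) s) s)

Answer: (((((s (\c.u)) (\c.u)) (\a.a)) s) s)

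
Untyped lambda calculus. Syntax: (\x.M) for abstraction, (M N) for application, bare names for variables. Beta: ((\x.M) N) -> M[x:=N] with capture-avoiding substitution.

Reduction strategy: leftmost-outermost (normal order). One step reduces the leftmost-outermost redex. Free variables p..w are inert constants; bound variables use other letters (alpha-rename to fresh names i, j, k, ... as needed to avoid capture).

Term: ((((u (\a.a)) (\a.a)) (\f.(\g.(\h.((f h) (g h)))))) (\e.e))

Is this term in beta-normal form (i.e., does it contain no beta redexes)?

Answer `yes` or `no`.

Term: ((((u (\a.a)) (\a.a)) (\f.(\g.(\h.((f h) (g h)))))) (\e.e))
No beta redexes found.

Answer: yes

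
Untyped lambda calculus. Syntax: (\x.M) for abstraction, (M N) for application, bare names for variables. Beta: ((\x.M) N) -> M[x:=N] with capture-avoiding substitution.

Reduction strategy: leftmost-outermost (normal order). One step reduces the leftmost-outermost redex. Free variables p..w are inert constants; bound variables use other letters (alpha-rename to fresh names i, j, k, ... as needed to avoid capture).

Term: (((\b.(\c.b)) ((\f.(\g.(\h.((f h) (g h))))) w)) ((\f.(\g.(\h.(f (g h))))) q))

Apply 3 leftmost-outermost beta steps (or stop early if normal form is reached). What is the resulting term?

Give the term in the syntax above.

Answer: (\g.(\h.((w h) (g h))))

Derivation:
Step 0: (((\b.(\c.b)) ((\f.(\g.(\h.((f h) (g h))))) w)) ((\f.(\g.(\h.(f (g h))))) q))
Step 1: ((\c.((\f.(\g.(\h.((f h) (g h))))) w)) ((\f.(\g.(\h.(f (g h))))) q))
Step 2: ((\f.(\g.(\h.((f h) (g h))))) w)
Step 3: (\g.(\h.((w h) (g h))))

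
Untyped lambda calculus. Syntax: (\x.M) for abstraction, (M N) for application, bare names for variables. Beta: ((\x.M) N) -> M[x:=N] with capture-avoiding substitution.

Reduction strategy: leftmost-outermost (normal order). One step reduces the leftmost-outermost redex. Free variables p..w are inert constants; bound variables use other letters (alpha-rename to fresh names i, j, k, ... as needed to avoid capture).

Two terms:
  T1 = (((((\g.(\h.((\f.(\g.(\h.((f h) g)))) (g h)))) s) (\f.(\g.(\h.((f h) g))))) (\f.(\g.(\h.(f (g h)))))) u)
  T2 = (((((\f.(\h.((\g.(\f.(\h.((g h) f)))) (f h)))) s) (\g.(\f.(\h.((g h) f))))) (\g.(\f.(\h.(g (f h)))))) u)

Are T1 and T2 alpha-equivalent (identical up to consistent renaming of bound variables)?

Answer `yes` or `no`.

Term 1: (((((\g.(\h.((\f.(\g.(\h.((f h) g)))) (g h)))) s) (\f.(\g.(\h.((f h) g))))) (\f.(\g.(\h.(f (g h)))))) u)
Term 2: (((((\f.(\h.((\g.(\f.(\h.((g h) f)))) (f h)))) s) (\g.(\f.(\h.((g h) f))))) (\g.(\f.(\h.(g (f h)))))) u)
Alpha-equivalence: compare structure up to binder renaming.
Result: True

Answer: yes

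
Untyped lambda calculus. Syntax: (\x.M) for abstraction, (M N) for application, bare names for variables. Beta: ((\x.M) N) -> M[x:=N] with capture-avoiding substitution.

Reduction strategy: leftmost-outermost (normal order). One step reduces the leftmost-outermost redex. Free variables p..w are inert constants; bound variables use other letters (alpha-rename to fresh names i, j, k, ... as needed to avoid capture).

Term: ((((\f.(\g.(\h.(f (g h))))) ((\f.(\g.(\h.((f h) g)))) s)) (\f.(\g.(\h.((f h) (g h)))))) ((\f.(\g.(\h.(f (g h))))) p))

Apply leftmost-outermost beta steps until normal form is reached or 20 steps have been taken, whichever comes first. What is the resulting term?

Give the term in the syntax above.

Answer: (\h.((s h) (\g.(\h.(p (h (g h)))))))

Derivation:
Step 0: ((((\f.(\g.(\h.(f (g h))))) ((\f.(\g.(\h.((f h) g)))) s)) (\f.(\g.(\h.((f h) (g h)))))) ((\f.(\g.(\h.(f (g h))))) p))
Step 1: (((\g.(\h.(((\f.(\g.(\h.((f h) g)))) s) (g h)))) (\f.(\g.(\h.((f h) (g h)))))) ((\f.(\g.(\h.(f (g h))))) p))
Step 2: ((\h.(((\f.(\g.(\h.((f h) g)))) s) ((\f.(\g.(\h.((f h) (g h))))) h))) ((\f.(\g.(\h.(f (g h))))) p))
Step 3: (((\f.(\g.(\h.((f h) g)))) s) ((\f.(\g.(\h.((f h) (g h))))) ((\f.(\g.(\h.(f (g h))))) p)))
Step 4: ((\g.(\h.((s h) g))) ((\f.(\g.(\h.((f h) (g h))))) ((\f.(\g.(\h.(f (g h))))) p)))
Step 5: (\h.((s h) ((\f.(\g.(\h.((f h) (g h))))) ((\f.(\g.(\h.(f (g h))))) p))))
Step 6: (\h.((s h) (\g.(\h.((((\f.(\g.(\h.(f (g h))))) p) h) (g h))))))
Step 7: (\h.((s h) (\g.(\h.(((\g.(\h.(p (g h)))) h) (g h))))))
Step 8: (\h.((s h) (\g.(\h.((\i.(p (h i))) (g h))))))
Step 9: (\h.((s h) (\g.(\h.(p (h (g h)))))))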